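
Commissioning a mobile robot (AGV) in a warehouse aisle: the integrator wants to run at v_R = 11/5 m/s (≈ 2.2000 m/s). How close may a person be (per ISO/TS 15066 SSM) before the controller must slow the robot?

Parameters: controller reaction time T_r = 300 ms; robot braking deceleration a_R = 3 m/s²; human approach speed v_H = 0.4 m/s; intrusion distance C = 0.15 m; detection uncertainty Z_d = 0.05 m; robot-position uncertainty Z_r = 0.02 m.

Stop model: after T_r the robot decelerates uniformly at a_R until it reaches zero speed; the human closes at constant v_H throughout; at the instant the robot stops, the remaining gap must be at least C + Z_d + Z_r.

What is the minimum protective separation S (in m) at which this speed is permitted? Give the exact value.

S_min = 21/10 m = 2.1000 m

stop time T_s = (11/5)/3 = 0.7333 s
reaction-phase robot travel = 2.2000·0.3000 = 0.6600 m
robot under decel: 2.2000²/(2·3.0000) = 0.8067 m
person approaches 0.4000·(0.3000+0.7333) = 0.4133 m
C+Z_d+Z_r = 0.1500+0.0500+0.0200 = 0.2200 m
S_min ≈ 0.6600+0.8067+0.4133+0.2200  ⇒  S_min = 21/10 m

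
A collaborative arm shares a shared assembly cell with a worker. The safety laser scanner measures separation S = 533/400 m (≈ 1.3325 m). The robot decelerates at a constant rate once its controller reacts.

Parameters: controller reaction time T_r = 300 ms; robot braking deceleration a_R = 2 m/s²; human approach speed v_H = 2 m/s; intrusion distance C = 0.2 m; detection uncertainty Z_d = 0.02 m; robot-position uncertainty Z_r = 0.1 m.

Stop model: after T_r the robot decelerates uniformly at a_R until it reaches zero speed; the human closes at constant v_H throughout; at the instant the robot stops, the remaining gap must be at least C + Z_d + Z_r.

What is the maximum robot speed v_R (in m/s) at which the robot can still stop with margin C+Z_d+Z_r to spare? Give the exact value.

quadratic (1/4)·v² + (13/10)·v + (-33/80) = 0
  disc = (13/10)² − 4·(1/4)·(-33/80) = 841/400 ; √disc = 29/20
  v_R = (−(13/10) + 29/20) / (2·(1/4)) = 3/10 m/s
check:
braking lasts T_s = (3/10)/2 = 0.1500 s
reaction-phase robot travel = 0.3000·0.3000 = 0.0900 m
braking distance = 0.3000²/(2·2.0000) = 0.0225 m
human closes 2.0000·0.4500 = 0.9000 m
residual clearance needed = 0.2000+0.0200+0.1000 = 0.3200 m
sum ≈ 0.0900+0.0225+0.9000+0.3200 ≈ 1.3325 m = S ✓

v_R_max = 3/10 m/s = 0.3000 m/s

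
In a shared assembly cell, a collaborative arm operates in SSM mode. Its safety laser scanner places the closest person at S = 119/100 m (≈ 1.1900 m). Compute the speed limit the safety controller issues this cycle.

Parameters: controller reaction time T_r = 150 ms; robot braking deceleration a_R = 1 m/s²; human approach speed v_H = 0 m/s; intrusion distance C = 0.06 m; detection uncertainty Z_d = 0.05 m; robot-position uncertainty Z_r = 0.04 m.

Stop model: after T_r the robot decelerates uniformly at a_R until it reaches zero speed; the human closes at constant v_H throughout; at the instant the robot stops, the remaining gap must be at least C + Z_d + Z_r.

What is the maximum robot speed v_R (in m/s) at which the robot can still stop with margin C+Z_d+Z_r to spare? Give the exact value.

quadratic (1/2)·v² + (3/20)·v + (-26/25) = 0
  disc = (3/20)² − 4·(1/2)·(-26/25) = 841/400 ; √disc = 29/20
  v_R = (−(3/20) + 29/20) / (2·(1/2)) = 13/10 m/s
check:
braking lasts T_s = (13/10)/1 = 1.3000 s
robot in T_r: 1.3000·0.1500 = 0.1950 m
braking distance = 1.3000²/(2·1.0000) = 0.8450 m
human closes 0.0000·1.4500 = 0.0000 m
residual clearance needed = 0.0600+0.0500+0.0400 = 0.1500 m
sum ≈ 0.1950+0.8450+0.0000+0.1500 ≈ 1.1900 m = S ✓

v_R_max = 13/10 m/s = 1.3000 m/s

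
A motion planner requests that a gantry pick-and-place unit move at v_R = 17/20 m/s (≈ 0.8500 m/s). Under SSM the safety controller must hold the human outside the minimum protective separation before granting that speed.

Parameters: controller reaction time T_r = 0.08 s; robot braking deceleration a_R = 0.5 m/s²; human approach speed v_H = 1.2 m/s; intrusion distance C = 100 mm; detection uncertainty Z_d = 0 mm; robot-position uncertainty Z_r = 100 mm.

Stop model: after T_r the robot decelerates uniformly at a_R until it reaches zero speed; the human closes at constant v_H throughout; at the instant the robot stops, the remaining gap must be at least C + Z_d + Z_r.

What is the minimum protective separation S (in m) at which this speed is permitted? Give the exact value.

S_min = 6253/2000 m = 3.1265 m

braking lasts T_s = (17/20)/(1/2) = 1.7000 s
robot in T_r: 0.8500·0.0800 = 0.0680 m
braking distance = 0.8500²/(2·0.5000) = 0.7225 m
human closes 1.2000·1.7800 = 2.1360 m
C+Z_d+Z_r = 0.1000+0.0000+0.1000 = 0.2000 m
S_min ≈ 0.0680+0.7225+2.1360+0.2000  ⇒  S_min = 6253/2000 m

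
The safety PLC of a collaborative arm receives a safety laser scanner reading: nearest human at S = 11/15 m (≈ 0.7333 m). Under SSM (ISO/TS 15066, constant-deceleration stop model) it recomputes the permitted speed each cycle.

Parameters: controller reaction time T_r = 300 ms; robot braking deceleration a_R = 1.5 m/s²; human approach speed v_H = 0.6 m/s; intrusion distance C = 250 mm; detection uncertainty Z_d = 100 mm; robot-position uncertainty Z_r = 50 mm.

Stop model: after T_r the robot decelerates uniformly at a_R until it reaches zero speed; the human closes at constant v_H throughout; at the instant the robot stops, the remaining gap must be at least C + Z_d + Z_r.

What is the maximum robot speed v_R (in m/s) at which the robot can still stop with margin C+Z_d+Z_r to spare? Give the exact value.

v_R_max = 1/5 m/s = 0.2000 m/s

quadratic (1/3)·v² + (7/10)·v + (-23/150) = 0
  disc = (7/10)² − 4·(1/3)·(-23/150) = 25/36 ; √disc = 5/6
  v_R = (−(7/10) + 5/6) / (2·(1/3)) = 1/5 m/s
check:
stop time T_s = (1/5)/(3/2) = 0.1333 s
reaction-phase robot travel = 0.2000·0.3000 = 0.0600 m
robot covers 0.2000·0.1333 − ½·1.5000·0.1333² = 0.0133 m while stopping
human closes 0.6000·0.4333 = 0.2600 m
residual clearance needed = 0.2500+0.1000+0.0500 = 0.4000 m
sum ≈ 0.0600+0.0133+0.2600+0.4000 ≈ 0.7333 m = S ✓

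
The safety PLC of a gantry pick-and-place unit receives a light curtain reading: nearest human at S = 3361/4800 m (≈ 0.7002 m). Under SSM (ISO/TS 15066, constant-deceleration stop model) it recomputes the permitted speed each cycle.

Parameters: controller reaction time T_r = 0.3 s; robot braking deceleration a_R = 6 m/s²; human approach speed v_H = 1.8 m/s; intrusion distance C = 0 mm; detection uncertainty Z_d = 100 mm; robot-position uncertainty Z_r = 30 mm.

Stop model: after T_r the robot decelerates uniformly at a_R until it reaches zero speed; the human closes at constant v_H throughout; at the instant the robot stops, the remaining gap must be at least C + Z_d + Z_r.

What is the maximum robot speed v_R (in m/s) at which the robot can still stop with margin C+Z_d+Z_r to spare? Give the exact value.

collect terms ⇒ (1/12)·v_R² + (3/5)·v_R + (-29/960) = 0
  disc = (3/5)² − 4·(1/12)·(-29/960) = 5329/14400 ; √disc = 73/120
  v_R = (−(3/5) + 73/120) / (2·(1/12)) = 1/20 m/s
check:
T_s = v_R/a_R = (1/20)/6 = 0.0083 s
robot in T_r: 0.0500·0.3000 = 0.0150 m
robot under decel: 0.0500²/(2·6.0000) = 0.0002 m
human over T_r+T_s: 1.8000·(0.3000+0.0083) = 0.5550 m
residual clearance needed = 0.0000+0.1000+0.0300 = 0.1300 m
sum ≈ 0.0150+0.0002+0.5550+0.1300 ≈ 0.7002 m = S ✓

v_R_max = 1/20 m/s = 0.0500 m/s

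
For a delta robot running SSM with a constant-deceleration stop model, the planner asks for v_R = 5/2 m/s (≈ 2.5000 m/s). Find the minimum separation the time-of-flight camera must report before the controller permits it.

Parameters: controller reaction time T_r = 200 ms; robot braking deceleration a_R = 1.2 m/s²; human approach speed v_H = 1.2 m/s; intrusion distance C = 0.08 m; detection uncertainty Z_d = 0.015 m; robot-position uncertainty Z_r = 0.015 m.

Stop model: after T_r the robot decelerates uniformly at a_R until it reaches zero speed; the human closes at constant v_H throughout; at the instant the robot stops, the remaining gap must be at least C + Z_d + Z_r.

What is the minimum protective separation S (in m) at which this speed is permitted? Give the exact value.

braking lasts T_s = (5/2)/(6/5) = 2.0833 s
robot covers v_R·T_r = 2.5000·0.2000 = 0.5000 m before braking
braking distance = 2.5000²/(2·1.2000) = 2.6042 m
human closes 1.2000·2.2833 = 2.7400 m
margins: 0.0800+0.0150+0.0150 = 0.1100 m
S_min ≈ 0.5000+2.6042+2.7400+0.1100  ⇒  S_min = 1429/240 m

S_min = 1429/240 m = 5.9542 m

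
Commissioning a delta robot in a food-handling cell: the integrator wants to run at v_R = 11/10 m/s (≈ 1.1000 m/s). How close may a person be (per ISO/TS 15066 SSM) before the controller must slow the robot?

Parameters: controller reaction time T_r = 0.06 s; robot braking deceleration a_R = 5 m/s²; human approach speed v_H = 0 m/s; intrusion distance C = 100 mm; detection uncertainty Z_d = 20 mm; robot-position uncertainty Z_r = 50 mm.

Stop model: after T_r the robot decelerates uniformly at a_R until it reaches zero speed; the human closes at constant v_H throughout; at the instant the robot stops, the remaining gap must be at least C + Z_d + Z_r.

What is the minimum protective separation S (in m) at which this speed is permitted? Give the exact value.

T_s = v_R/a_R = (11/10)/5 = 0.2200 s
robot covers v_R·T_r = 1.1000·0.0600 = 0.0660 m before braking
robot under decel: 1.1000²/(2·5.0000) = 0.1210 m
person approaches 0.0000·(0.0600+0.2200) = 0.0000 m
residual clearance needed = 0.1000+0.0200+0.0500 = 0.1700 m
S_min ≈ 0.0660+0.1210+0.0000+0.1700  ⇒  S_min = 357/1000 m

S_min = 357/1000 m = 0.3570 m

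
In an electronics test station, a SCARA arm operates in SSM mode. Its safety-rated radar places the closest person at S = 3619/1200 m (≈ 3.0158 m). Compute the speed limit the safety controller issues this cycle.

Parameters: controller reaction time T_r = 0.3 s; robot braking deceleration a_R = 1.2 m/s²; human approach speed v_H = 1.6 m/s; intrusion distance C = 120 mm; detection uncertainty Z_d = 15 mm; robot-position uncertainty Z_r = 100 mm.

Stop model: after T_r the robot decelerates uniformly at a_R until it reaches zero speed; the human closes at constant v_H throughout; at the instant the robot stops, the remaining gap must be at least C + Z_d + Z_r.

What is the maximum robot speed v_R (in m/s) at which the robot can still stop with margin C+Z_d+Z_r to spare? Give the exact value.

v_R_max = 11/10 m/s = 1.1000 m/s

collect terms ⇒ (5/12)·v_R² + (49/30)·v_R + (-2761/1200) = 0
  disc = (49/30)² − 4·(5/12)·(-2761/1200) = 2601/400 ; √disc = 51/20
  v_R = (−(49/30) + 51/20) / (2·(5/12)) = 11/10 m/s
check:
stop time T_s = (11/10)/(6/5) = 0.9167 s
robot covers v_R·T_r = 1.1000·0.3000 = 0.3300 m before braking
robot covers 1.1000·0.9167 − ½·1.2000·0.9167² = 0.5042 m while stopping
human over T_r+T_s: 1.6000·(0.3000+0.9167) = 1.9467 m
C+Z_d+Z_r = 0.1200+0.0150+0.1000 = 0.2350 m
sum ≈ 0.3300+0.5042+1.9467+0.2350 ≈ 3.0158 m = S ✓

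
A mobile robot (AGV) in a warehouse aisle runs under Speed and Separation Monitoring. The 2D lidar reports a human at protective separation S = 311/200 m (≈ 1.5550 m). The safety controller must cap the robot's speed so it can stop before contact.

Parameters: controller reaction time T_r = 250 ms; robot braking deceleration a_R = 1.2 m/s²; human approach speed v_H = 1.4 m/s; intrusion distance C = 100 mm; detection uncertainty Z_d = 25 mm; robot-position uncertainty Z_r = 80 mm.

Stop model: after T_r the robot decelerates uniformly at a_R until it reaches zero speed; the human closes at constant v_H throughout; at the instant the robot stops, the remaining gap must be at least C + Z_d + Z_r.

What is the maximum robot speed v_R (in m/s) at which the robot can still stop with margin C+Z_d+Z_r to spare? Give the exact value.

v_R_max = 3/5 m/s = 0.6000 m/s

at the boundary: (5/12)·v² + (17/12)·v + (-1) = 0
  disc = (17/12)² − 4·(5/12)·(-1) = 529/144 ; √disc = 23/12
  v_R = (−(17/12) + 23/12) / (2·(5/12)) = 3/5 m/s
check:
stop time T_s = (3/5)/(6/5) = 0.5000 s
reaction-phase robot travel = 0.6000·0.2500 = 0.1500 m
braking distance = 0.6000²/(2·1.2000) = 0.1500 m
person approaches 1.4000·(0.2500+0.5000) = 1.0500 m
margins: 0.1000+0.0250+0.0800 = 0.2050 m
sum ≈ 0.1500+0.1500+1.0500+0.2050 ≈ 1.5550 m = S ✓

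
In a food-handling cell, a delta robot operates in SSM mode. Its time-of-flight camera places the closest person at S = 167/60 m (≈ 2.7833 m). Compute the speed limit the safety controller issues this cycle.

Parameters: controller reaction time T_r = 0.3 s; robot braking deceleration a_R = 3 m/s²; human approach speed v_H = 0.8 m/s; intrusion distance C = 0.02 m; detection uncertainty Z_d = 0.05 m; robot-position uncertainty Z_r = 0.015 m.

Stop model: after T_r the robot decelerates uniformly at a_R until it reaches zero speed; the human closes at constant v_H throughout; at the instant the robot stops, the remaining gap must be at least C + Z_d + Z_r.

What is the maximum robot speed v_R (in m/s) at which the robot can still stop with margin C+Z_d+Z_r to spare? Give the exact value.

at the boundary: (1/6)·v² + (17/30)·v + (-59/24) = 0
  disc = (17/30)² − 4·(1/6)·(-59/24) = 49/25 ; √disc = 7/5
  v_R = (−(17/30) + 7/5) / (2·(1/6)) = 5/2 m/s
check:
braking lasts T_s = (5/2)/3 = 0.8333 s
robot in T_r: 2.5000·0.3000 = 0.7500 m
braking distance = 2.5000²/(2·3.0000) = 1.0417 m
human over T_r+T_s: 0.8000·(0.3000+0.8333) = 0.9067 m
C+Z_d+Z_r = 0.0200+0.0500+0.0150 = 0.0850 m
sum ≈ 0.7500+1.0417+0.9067+0.0850 ≈ 2.7833 m = S ✓

v_R_max = 5/2 m/s = 2.5000 m/s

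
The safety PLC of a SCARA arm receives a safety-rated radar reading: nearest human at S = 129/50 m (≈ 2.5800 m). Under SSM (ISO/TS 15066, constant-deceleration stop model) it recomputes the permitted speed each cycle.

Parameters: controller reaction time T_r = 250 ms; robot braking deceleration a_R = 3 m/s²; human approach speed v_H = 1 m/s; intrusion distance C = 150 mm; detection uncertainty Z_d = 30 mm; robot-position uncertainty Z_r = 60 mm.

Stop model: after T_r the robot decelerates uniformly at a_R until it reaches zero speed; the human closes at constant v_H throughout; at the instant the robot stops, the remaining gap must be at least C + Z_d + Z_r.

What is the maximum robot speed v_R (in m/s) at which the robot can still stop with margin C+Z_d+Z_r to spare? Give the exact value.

v_R_max = 11/5 m/s = 2.2000 m/s

quadratic (1/6)·v² + (7/12)·v + (-209/100) = 0
  disc = (7/12)² − 4·(1/6)·(-209/100) = 6241/3600 ; √disc = 79/60
  v_R = (−(7/12) + 79/60) / (2·(1/6)) = 11/5 m/s
check:
stop time T_s = (11/5)/3 = 0.7333 s
robot in T_r: 2.2000·0.2500 = 0.5500 m
robot under decel: 2.2000²/(2·3.0000) = 0.8067 m
person approaches 1.0000·(0.2500+0.7333) = 0.9833 m
C+Z_d+Z_r = 0.1500+0.0300+0.0600 = 0.2400 m
sum ≈ 0.5500+0.8067+0.9833+0.2400 ≈ 2.5800 m = S ✓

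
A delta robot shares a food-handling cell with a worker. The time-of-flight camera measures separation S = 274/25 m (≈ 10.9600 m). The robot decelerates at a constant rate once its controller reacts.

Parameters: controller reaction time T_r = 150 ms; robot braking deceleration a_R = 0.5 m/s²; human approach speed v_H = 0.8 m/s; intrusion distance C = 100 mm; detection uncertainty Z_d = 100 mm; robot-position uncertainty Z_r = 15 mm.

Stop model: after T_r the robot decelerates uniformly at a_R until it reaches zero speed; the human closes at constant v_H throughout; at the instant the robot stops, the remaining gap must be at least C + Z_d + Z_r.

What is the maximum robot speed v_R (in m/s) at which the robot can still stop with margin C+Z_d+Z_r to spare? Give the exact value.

at the boundary: (1)·v² + (7/4)·v + (-85/8) = 0
  disc = (7/4)² − 4·(1)·(-85/8) = 729/16 ; √disc = 27/4
  v_R = (−(7/4) + 27/4) / (2·(1)) = 5/2 m/s
check:
braking lasts T_s = (5/2)/(1/2) = 5.0000 s
robot covers v_R·T_r = 2.5000·0.1500 = 0.3750 m before braking
robot covers 2.5000·5.0000 − ½·0.5000·5.0000² = 6.2500 m while stopping
person approaches 0.8000·(0.1500+5.0000) = 4.1200 m
C+Z_d+Z_r = 0.1000+0.1000+0.0150 = 0.2150 m
sum ≈ 0.3750+6.2500+4.1200+0.2150 ≈ 10.9600 m = S ✓

v_R_max = 5/2 m/s = 2.5000 m/s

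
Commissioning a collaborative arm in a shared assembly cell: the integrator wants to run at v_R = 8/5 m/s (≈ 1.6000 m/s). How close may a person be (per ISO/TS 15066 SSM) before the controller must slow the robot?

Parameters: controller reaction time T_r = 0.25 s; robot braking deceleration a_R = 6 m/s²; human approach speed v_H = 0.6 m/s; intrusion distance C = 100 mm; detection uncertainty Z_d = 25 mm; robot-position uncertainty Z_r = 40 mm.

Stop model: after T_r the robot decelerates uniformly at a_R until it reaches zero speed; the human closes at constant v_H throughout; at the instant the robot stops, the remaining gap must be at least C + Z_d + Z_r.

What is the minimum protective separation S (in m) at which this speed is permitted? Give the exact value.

braking lasts T_s = (8/5)/6 = 0.2667 s
robot in T_r: 1.6000·0.2500 = 0.4000 m
robot covers 1.6000·0.2667 − ½·6.0000·0.2667² = 0.2133 m while stopping
human closes 0.6000·0.5167 = 0.3100 m
residual clearance needed = 0.1000+0.0250+0.0400 = 0.1650 m
S_min ≈ 0.4000+0.2133+0.3100+0.1650  ⇒  S_min = 653/600 m

S_min = 653/600 m = 1.0883 m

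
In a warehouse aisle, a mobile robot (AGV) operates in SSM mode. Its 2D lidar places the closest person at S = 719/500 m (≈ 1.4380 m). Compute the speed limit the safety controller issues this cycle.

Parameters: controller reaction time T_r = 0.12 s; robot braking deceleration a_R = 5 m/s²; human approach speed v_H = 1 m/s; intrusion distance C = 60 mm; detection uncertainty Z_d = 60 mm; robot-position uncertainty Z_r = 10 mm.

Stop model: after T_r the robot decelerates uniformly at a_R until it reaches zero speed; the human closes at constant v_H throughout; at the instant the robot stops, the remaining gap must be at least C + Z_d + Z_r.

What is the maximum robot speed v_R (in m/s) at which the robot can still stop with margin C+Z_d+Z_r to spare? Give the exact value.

v_R_max = 11/5 m/s = 2.2000 m/s

quadratic (1/10)·v² + (8/25)·v + (-297/250) = 0
  disc = (8/25)² − 4·(1/10)·(-297/250) = 361/625 ; √disc = 19/25
  v_R = (−(8/25) + 19/25) / (2·(1/10)) = 11/5 m/s
check:
stop time T_s = (11/5)/5 = 0.4400 s
reaction-phase robot travel = 2.2000·0.1200 = 0.2640 m
robot covers 2.2000·0.4400 − ½·5.0000·0.4400² = 0.4840 m while stopping
human over T_r+T_s: 1.0000·(0.1200+0.4400) = 0.5600 m
margins: 0.0600+0.0600+0.0100 = 0.1300 m
sum ≈ 0.2640+0.4840+0.5600+0.1300 ≈ 1.4380 m = S ✓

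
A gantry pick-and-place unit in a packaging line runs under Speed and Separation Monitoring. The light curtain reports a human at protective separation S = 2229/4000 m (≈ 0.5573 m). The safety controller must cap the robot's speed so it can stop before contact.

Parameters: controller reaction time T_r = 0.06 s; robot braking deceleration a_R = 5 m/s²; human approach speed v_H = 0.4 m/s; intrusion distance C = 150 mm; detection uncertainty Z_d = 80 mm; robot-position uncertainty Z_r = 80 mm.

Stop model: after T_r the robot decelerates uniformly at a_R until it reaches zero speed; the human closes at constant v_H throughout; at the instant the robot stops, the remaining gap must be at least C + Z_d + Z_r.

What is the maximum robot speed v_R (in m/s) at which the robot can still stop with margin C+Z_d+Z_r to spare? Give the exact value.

quadratic (1/10)·v² + (7/50)·v + (-893/4000) = 0
  disc = (7/50)² − 4·(1/10)·(-893/4000) = 1089/10000 ; √disc = 33/100
  v_R = (−(7/50) + 33/100) / (2·(1/10)) = 19/20 m/s
check:
T_s = v_R/a_R = (19/20)/5 = 0.1900 s
robot in T_r: 0.9500·0.0600 = 0.0570 m
robot covers 0.9500·0.1900 − ½·5.0000·0.1900² = 0.0902 m while stopping
human over T_r+T_s: 0.4000·(0.0600+0.1900) = 0.1000 m
residual clearance needed = 0.1500+0.0800+0.0800 = 0.3100 m
sum ≈ 0.0570+0.0902+0.1000+0.3100 ≈ 0.5573 m = S ✓

v_R_max = 19/20 m/s = 0.9500 m/s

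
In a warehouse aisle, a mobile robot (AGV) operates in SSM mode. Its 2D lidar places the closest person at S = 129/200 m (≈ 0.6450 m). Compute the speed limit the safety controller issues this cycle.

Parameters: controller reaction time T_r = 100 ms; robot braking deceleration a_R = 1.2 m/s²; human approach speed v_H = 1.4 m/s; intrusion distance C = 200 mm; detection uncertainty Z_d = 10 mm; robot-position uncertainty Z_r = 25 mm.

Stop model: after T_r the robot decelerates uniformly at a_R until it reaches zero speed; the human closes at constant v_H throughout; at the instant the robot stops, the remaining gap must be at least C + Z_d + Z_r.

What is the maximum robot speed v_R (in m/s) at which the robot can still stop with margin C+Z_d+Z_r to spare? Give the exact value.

v_R_max = 1/5 m/s = 0.2000 m/s

quadratic (5/12)·v² + (19/15)·v + (-27/100) = 0
  disc = (19/15)² − 4·(5/12)·(-27/100) = 1849/900 ; √disc = 43/30
  v_R = (−(19/15) + 43/30) / (2·(5/12)) = 1/5 m/s
check:
T_s = v_R/a_R = (1/5)/(6/5) = 0.1667 s
robot covers v_R·T_r = 0.2000·0.1000 = 0.0200 m before braking
braking distance = 0.2000²/(2·1.2000) = 0.0167 m
person approaches 1.4000·(0.1000+0.1667) = 0.3733 m
residual clearance needed = 0.2000+0.0100+0.0250 = 0.2350 m
sum ≈ 0.0200+0.0167+0.3733+0.2350 ≈ 0.6450 m = S ✓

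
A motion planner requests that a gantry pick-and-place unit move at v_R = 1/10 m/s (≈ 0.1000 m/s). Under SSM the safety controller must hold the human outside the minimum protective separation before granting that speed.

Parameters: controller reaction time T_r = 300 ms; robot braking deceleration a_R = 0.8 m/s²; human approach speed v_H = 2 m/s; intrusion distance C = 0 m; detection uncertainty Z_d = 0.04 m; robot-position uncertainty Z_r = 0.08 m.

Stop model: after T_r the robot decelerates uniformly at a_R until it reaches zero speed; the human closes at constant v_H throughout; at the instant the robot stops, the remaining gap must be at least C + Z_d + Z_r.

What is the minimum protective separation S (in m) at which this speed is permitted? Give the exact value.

braking lasts T_s = (1/10)/(4/5) = 0.1250 s
robot in T_r: 0.1000·0.3000 = 0.0300 m
braking distance = 0.1000²/(2·0.8000) = 0.0063 m
human closes 2.0000·0.4250 = 0.8500 m
residual clearance needed = 0.0000+0.0400+0.0800 = 0.1200 m
S_min ≈ 0.0300+0.0063+0.8500+0.1200  ⇒  S_min = 161/160 m

S_min = 161/160 m = 1.0063 m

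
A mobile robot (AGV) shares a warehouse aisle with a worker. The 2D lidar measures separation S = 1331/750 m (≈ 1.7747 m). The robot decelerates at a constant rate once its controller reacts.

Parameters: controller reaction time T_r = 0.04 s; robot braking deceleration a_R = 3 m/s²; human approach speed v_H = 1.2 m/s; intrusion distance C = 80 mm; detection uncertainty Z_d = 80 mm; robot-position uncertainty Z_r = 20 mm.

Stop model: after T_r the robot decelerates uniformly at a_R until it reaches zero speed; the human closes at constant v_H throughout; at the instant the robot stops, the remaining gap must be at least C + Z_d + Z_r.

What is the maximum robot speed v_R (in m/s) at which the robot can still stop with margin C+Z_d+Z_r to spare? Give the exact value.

v_R_max = 2 m/s = 2.0000 m/s

quadratic (1/6)·v² + (11/25)·v + (-116/75) = 0
  disc = (11/25)² − 4·(1/6)·(-116/75) = 6889/5625 ; √disc = 83/75
  v_R = (−(11/25) + 83/75) / (2·(1/6)) = 2 m/s
check:
stop time T_s = 2/3 = 0.6667 s
robot covers v_R·T_r = 2.0000·0.0400 = 0.0800 m before braking
robot under decel: 2.0000²/(2·3.0000) = 0.6667 m
human closes 1.2000·0.7067 = 0.8480 m
margins: 0.0800+0.0800+0.0200 = 0.1800 m
sum ≈ 0.0800+0.6667+0.8480+0.1800 ≈ 1.7747 m = S ✓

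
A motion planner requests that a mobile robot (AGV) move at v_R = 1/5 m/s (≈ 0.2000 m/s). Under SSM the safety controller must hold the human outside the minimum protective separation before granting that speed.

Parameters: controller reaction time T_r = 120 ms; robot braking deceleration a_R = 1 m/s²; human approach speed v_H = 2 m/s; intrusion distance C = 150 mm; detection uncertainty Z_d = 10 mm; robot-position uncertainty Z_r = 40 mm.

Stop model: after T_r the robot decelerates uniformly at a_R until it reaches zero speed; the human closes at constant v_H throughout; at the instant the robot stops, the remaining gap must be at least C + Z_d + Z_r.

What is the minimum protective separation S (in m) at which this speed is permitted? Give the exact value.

T_s = v_R/a_R = (1/5)/1 = 0.2000 s
reaction-phase robot travel = 0.2000·0.1200 = 0.0240 m
robot covers 0.2000·0.2000 − ½·1.0000·0.2000² = 0.0200 m while stopping
human over T_r+T_s: 2.0000·(0.1200+0.2000) = 0.6400 m
C+Z_d+Z_r = 0.1500+0.0100+0.0400 = 0.2000 m
S_min ≈ 0.0240+0.0200+0.6400+0.2000  ⇒  S_min = 221/250 m

S_min = 221/250 m = 0.8840 m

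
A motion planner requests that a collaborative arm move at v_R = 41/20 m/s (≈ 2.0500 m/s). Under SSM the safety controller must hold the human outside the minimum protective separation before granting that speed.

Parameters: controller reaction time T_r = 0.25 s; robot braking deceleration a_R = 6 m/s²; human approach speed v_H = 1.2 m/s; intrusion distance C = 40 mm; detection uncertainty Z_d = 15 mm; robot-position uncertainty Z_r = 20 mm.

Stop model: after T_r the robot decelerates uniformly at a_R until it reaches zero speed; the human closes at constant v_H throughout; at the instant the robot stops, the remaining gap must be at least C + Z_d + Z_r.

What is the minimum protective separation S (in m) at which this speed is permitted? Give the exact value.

S_min = 7909/4800 m = 1.6477 m

braking lasts T_s = (41/20)/6 = 0.3417 s
reaction-phase robot travel = 2.0500·0.2500 = 0.5125 m
braking distance = 2.0500²/(2·6.0000) = 0.3502 m
human closes 1.2000·0.5917 = 0.7100 m
C+Z_d+Z_r = 0.0400+0.0150+0.0200 = 0.0750 m
S_min ≈ 0.5125+0.3502+0.7100+0.0750  ⇒  S_min = 7909/4800 m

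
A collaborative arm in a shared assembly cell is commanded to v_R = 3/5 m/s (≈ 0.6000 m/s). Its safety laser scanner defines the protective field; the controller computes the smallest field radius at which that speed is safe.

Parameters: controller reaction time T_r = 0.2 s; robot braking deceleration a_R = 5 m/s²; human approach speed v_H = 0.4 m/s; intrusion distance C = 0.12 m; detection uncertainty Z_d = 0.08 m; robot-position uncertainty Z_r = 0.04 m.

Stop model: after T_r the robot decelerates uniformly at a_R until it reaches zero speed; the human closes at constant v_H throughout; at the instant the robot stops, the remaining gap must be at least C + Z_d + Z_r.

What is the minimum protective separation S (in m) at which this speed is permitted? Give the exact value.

braking lasts T_s = (3/5)/5 = 0.1200 s
reaction-phase robot travel = 0.6000·0.2000 = 0.1200 m
braking distance = 0.6000²/(2·5.0000) = 0.0360 m
human closes 0.4000·0.3200 = 0.1280 m
residual clearance needed = 0.1200+0.0800+0.0400 = 0.2400 m
S_min ≈ 0.1200+0.0360+0.1280+0.2400  ⇒  S_min = 131/250 m

S_min = 131/250 m = 0.5240 m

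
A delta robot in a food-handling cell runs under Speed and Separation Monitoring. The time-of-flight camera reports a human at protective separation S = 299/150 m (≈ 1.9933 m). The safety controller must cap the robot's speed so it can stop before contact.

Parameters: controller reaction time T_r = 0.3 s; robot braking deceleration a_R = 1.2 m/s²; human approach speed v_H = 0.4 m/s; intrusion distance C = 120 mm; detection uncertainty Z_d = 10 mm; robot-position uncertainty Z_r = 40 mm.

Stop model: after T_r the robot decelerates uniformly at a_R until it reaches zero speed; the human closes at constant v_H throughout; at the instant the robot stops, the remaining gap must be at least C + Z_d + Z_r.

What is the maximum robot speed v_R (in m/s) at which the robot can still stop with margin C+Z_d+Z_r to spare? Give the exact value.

v_R_max = 7/5 m/s = 1.4000 m/s

quadratic (5/12)·v² + (19/30)·v + (-511/300) = 0
  disc = (19/30)² − 4·(5/12)·(-511/300) = 81/25 ; √disc = 9/5
  v_R = (−(19/30) + 9/5) / (2·(5/12)) = 7/5 m/s
check:
stop time T_s = (7/5)/(6/5) = 1.1667 s
robot covers v_R·T_r = 1.4000·0.3000 = 0.4200 m before braking
robot covers 1.4000·1.1667 − ½·1.2000·1.1667² = 0.8167 m while stopping
human closes 0.4000·1.4667 = 0.5867 m
residual clearance needed = 0.1200+0.0100+0.0400 = 0.1700 m
sum ≈ 0.4200+0.8167+0.5867+0.1700 ≈ 1.9933 m = S ✓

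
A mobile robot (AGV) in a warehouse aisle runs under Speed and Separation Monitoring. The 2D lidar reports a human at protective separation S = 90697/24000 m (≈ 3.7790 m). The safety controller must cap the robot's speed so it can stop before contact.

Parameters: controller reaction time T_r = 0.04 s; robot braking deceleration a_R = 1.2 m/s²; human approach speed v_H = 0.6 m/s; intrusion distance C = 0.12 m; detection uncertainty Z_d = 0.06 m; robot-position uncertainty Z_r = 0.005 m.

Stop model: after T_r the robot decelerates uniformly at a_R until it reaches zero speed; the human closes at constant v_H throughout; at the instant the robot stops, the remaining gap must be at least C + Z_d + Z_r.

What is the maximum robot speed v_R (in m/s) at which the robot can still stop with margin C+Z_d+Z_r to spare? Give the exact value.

collect terms ⇒ (5/12)·v_R² + (27/50)·v_R + (-85681/24000) = 0
  disc = (27/50)² − 4·(5/12)·(-85681/24000) = 2247001/360000 ; √disc = 1499/600
  v_R = (−(27/50) + 1499/600) / (2·(5/12)) = 47/20 m/s
check:
T_s = v_R/a_R = (47/20)/(6/5) = 1.9583 s
robot in T_r: 2.3500·0.0400 = 0.0940 m
braking distance = 2.3500²/(2·1.2000) = 2.3010 m
human over T_r+T_s: 0.6000·(0.0400+1.9583) = 1.1990 m
residual clearance needed = 0.1200+0.0600+0.0050 = 0.1850 m
sum ≈ 0.0940+2.3010+1.1990+0.1850 ≈ 3.7790 m = S ✓

v_R_max = 47/20 m/s = 2.3500 m/s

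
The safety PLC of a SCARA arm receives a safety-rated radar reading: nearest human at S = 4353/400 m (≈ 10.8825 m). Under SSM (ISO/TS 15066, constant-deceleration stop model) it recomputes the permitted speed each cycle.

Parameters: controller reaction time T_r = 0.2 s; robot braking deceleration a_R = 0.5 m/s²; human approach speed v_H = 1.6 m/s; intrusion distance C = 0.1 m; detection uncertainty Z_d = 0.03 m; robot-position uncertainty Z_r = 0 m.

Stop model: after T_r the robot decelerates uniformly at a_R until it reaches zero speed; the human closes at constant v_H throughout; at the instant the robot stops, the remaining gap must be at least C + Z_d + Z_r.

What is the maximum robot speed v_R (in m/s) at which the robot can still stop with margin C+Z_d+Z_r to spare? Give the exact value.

v_R_max = 39/20 m/s = 1.9500 m/s

quadratic (1)·v² + (17/5)·v + (-4173/400) = 0
  disc = (17/5)² − 4·(1)·(-4173/400) = 5329/100 ; √disc = 73/10
  v_R = (−(17/5) + 73/10) / (2·(1)) = 39/20 m/s
check:
braking lasts T_s = (39/20)/(1/2) = 3.9000 s
robot in T_r: 1.9500·0.2000 = 0.3900 m
robot covers 1.9500·3.9000 − ½·0.5000·3.9000² = 3.8025 m while stopping
human closes 1.6000·4.1000 = 6.5600 m
margins: 0.1000+0.0300+0.0000 = 0.1300 m
sum ≈ 0.3900+3.8025+6.5600+0.1300 ≈ 10.8825 m = S ✓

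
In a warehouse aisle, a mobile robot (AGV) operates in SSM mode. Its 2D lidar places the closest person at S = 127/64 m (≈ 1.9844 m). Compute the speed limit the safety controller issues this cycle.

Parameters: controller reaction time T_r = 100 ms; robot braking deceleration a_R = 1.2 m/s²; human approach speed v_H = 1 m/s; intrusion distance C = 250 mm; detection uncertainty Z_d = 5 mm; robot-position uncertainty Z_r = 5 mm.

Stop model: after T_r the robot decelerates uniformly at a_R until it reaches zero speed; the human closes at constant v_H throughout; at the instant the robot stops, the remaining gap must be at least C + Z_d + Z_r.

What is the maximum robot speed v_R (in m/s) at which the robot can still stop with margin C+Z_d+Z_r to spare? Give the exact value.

v_R_max = 23/20 m/s = 1.1500 m/s

collect terms ⇒ (5/12)·v_R² + (14/15)·v_R + (-2599/1600) = 0
  disc = (14/15)² − 4·(5/12)·(-2599/1600) = 51529/14400 ; √disc = 227/120
  v_R = (−(14/15) + 227/120) / (2·(5/12)) = 23/20 m/s
check:
braking lasts T_s = (23/20)/(6/5) = 0.9583 s
robot covers v_R·T_r = 1.1500·0.1000 = 0.1150 m before braking
robot under decel: 1.1500²/(2·1.2000) = 0.5510 m
person approaches 1.0000·(0.1000+0.9583) = 1.0583 m
margins: 0.2500+0.0050+0.0050 = 0.2600 m
sum ≈ 0.1150+0.5510+1.0583+0.2600 ≈ 1.9844 m = S ✓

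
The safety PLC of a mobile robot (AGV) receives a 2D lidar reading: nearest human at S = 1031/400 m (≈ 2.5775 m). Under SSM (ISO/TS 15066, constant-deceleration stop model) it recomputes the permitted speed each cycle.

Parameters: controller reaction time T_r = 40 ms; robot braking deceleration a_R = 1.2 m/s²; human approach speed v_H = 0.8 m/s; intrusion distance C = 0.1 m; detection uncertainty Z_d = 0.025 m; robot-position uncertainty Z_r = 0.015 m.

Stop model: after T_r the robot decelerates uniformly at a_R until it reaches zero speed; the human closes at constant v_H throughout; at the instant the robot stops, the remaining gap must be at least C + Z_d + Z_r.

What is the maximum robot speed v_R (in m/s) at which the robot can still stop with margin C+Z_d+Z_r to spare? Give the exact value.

v_R_max = 17/10 m/s = 1.7000 m/s

quadratic (5/12)·v² + (53/75)·v + (-4811/2000) = 0
  disc = (53/75)² − 4·(5/12)·(-4811/2000) = 405769/90000 ; √disc = 637/300
  v_R = (−(53/75) + 637/300) / (2·(5/12)) = 17/10 m/s
check:
stop time T_s = (17/10)/(6/5) = 1.4167 s
robot in T_r: 1.7000·0.0400 = 0.0680 m
braking distance = 1.7000²/(2·1.2000) = 1.2042 m
person approaches 0.8000·(0.0400+1.4167) = 1.1653 m
margins: 0.1000+0.0250+0.0150 = 0.1400 m
sum ≈ 0.0680+1.2042+1.1653+0.1400 ≈ 2.5775 m = S ✓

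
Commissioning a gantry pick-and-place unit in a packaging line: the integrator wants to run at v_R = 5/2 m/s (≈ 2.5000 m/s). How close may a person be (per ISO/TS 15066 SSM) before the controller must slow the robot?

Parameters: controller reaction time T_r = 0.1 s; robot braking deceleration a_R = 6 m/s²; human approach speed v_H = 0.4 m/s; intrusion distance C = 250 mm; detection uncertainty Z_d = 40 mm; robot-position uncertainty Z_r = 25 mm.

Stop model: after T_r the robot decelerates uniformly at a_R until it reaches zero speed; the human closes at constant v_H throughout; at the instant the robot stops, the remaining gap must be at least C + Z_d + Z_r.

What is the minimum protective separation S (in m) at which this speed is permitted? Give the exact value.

S_min = 517/400 m = 1.2925 m

braking lasts T_s = (5/2)/6 = 0.4167 s
reaction-phase robot travel = 2.5000·0.1000 = 0.2500 m
braking distance = 2.5000²/(2·6.0000) = 0.5208 m
human over T_r+T_s: 0.4000·(0.1000+0.4167) = 0.2067 m
C+Z_d+Z_r = 0.2500+0.0400+0.0250 = 0.3150 m
S_min ≈ 0.2500+0.5208+0.2067+0.3150  ⇒  S_min = 517/400 m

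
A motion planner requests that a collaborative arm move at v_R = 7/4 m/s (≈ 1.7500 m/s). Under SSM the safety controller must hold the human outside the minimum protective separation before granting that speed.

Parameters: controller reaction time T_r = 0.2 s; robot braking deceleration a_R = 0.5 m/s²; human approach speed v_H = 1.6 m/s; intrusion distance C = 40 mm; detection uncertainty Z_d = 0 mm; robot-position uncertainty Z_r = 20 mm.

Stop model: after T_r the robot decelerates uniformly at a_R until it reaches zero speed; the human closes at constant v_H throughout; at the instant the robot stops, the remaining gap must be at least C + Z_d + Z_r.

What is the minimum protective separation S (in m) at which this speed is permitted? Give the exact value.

T_s = v_R/a_R = (7/4)/(1/2) = 3.5000 s
robot covers v_R·T_r = 1.7500·0.2000 = 0.3500 m before braking
robot covers 1.7500·3.5000 − ½·0.5000·3.5000² = 3.0625 m while stopping
human closes 1.6000·3.7000 = 5.9200 m
residual clearance needed = 0.0400+0.0000+0.0200 = 0.0600 m
S_min ≈ 0.3500+3.0625+5.9200+0.0600  ⇒  S_min = 3757/400 m

S_min = 3757/400 m = 9.3925 m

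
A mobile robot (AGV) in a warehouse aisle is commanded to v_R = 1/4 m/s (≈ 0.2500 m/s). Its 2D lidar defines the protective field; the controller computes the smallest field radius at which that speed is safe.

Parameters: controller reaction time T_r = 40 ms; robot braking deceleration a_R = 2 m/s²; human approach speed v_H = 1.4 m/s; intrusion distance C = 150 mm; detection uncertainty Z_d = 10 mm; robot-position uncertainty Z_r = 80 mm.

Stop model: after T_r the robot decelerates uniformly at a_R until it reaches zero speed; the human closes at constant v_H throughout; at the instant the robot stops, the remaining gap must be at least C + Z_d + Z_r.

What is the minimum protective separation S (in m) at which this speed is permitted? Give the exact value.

S_min = 3973/8000 m = 0.4966 m

braking lasts T_s = (1/4)/2 = 0.1250 s
robot covers v_R·T_r = 0.2500·0.0400 = 0.0100 m before braking
robot under decel: 0.2500²/(2·2.0000) = 0.0156 m
person approaches 1.4000·(0.0400+0.1250) = 0.2310 m
C+Z_d+Z_r = 0.1500+0.0100+0.0800 = 0.2400 m
S_min ≈ 0.0100+0.0156+0.2310+0.2400  ⇒  S_min = 3973/8000 m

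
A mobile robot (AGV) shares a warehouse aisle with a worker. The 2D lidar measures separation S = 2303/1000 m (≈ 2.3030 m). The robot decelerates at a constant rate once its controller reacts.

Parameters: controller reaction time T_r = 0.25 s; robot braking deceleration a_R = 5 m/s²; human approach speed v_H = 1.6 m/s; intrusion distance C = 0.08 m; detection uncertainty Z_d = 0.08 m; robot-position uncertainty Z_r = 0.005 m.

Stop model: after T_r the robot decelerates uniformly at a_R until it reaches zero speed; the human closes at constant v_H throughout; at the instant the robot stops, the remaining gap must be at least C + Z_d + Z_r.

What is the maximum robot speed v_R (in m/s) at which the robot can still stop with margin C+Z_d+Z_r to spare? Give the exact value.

collect terms ⇒ (1/10)·v_R² + (57/100)·v_R + (-869/500) = 0
  disc = (57/100)² − 4·(1/10)·(-869/500) = 10201/10000 ; √disc = 101/100
  v_R = (−(57/100) + 101/100) / (2·(1/10)) = 11/5 m/s
check:
T_s = v_R/a_R = (11/5)/5 = 0.4400 s
reaction-phase robot travel = 2.2000·0.2500 = 0.5500 m
robot covers 2.2000·0.4400 − ½·5.0000·0.4400² = 0.4840 m while stopping
person approaches 1.6000·(0.2500+0.4400) = 1.1040 m
C+Z_d+Z_r = 0.0800+0.0800+0.0050 = 0.1650 m
sum ≈ 0.5500+0.4840+1.1040+0.1650 ≈ 2.3030 m = S ✓

v_R_max = 11/5 m/s = 2.2000 m/s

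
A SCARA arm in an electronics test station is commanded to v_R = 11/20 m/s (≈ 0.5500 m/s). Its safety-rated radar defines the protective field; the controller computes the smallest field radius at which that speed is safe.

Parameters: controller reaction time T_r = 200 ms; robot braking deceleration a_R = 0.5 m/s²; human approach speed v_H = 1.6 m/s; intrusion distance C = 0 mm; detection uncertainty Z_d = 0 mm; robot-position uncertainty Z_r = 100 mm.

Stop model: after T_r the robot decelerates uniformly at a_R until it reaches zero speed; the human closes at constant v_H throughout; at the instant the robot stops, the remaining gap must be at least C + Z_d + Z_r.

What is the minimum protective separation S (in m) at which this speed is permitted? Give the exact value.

stop time T_s = (11/20)/(1/2) = 1.1000 s
robot in T_r: 0.5500·0.2000 = 0.1100 m
braking distance = 0.5500²/(2·0.5000) = 0.3025 m
human closes 1.6000·1.3000 = 2.0800 m
margins: 0.0000+0.0000+0.1000 = 0.1000 m
S_min ≈ 0.1100+0.3025+2.0800+0.1000  ⇒  S_min = 1037/400 m

S_min = 1037/400 m = 2.5925 m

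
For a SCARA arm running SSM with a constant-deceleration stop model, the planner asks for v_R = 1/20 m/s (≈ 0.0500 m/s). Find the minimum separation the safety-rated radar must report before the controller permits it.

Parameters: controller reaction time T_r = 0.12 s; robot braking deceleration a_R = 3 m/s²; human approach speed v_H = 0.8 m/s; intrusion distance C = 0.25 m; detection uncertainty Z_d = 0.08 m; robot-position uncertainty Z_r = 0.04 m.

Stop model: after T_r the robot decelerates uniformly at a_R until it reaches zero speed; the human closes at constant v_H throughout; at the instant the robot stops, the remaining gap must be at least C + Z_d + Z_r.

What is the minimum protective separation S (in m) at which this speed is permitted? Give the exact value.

stop time T_s = (1/20)/3 = 0.0167 s
reaction-phase robot travel = 0.0500·0.1200 = 0.0060 m
robot covers 0.0500·0.0167 − ½·3.0000·0.0167² = 0.0004 m while stopping
human closes 0.8000·0.1367 = 0.1093 m
margins: 0.2500+0.0800+0.0400 = 0.3700 m
S_min ≈ 0.0060+0.0004+0.1093+0.3700  ⇒  S_min = 1943/4000 m

S_min = 1943/4000 m = 0.4858 m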